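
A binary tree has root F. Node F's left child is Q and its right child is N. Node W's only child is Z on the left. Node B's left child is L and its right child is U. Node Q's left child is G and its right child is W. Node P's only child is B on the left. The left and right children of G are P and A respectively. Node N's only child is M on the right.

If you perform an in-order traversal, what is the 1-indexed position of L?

1

In-order visits the left subtree, then the node, then the right subtree.
At F: go left to Q.
  At Q: go left to G.
    At G: go left to P.
      At P: go left to B.
        At B: go left to L.
          L is a leaf — visit L.
        Visit B.
        At B: go right to U.
          U is a leaf — visit U.
      Visit P.
      At P: no right child.
    Visit G.
    At G: go right to A.
      A is a leaf — visit A.
  Visit Q.
  At Q: go right to W.
    At W: go left to Z.
      Z is a leaf — visit Z.
    Visit W.
    At W: no right child.
Visit F.
At F: go right to N.
  At N: no left child.
  Visit N.
  At N: go right to M.
    M is a leaf — visit M.
Full in-order sequence: L, B, U, P, G, A, Q, Z, W, F, N, M.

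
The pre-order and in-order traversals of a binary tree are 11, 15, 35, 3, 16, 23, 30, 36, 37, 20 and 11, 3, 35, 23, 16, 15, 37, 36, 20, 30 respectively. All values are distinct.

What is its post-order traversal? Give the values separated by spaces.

3 23 16 35 37 20 36 30 15 11

The first element of pre-order is the root; it splits in-order into left and right subtrees.
Root 11: left subtree has 0 nodes { }, right has 9 {3, 35, 23, 16, 15, 37, 36, 20, 30}.
  Root 15: left subtree has 4 nodes {3, 35, 23, 16}, right has 4 {37, 36, 20, 30}.
    Root 35: left subtree has 1 node {3}, right has 2 {23, 16}.
      Root 16: left subtree has 1 node {23}, right has 0 { }.
    Root 30: left subtree has 3 nodes {37, 36, 20}, right has 0 { }.
      Root 36: left subtree has 1 node {37}, right has 1 {20}.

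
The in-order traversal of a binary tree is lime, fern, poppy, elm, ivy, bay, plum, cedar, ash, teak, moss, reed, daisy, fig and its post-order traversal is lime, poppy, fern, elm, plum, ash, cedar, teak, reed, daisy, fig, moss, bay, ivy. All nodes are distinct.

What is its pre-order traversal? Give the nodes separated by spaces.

The last element of post-order is the root; it splits in-order into left and right subtrees.
Root ivy: left subtree has 4 nodes {lime, fern, poppy, elm}, right has 9 {bay, plum, cedar, ash, teak, moss, reed, daisy, fig}.
  Root elm: left subtree has 3 nodes {lime, fern, poppy}, right has 0 { }.
    Root fern: left subtree has 1 node {lime}, right has 1 {poppy}.
  Root bay: left subtree has 0 nodes { }, right has 8 {plum, cedar, ash, teak, moss, reed, daisy, fig}.
    Root moss: left subtree has 4 nodes {plum, cedar, ash, teak}, right has 3 {reed, daisy, fig}.
      Root teak: left subtree has 3 nodes {plum, cedar, ash}, right has 0 { }.
        Root cedar: left subtree has 1 node {plum}, right has 1 {ash}.
      Root fig: left subtree has 2 nodes {reed, daisy}, right has 0 { }.
        Root daisy: left subtree has 1 node {reed}, right has 0 { }.

ivy elm fern lime poppy bay moss teak cedar plum ash fig daisy reed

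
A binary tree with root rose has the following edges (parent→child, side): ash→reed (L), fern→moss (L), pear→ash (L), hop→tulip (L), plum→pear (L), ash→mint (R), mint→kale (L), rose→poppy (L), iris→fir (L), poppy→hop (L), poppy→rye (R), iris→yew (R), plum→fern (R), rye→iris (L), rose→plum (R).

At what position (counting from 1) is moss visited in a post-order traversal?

13

Post-order visits the left subtree, then the right subtree, then the node.
At rose: go left to poppy.
  At poppy: go left to hop.
    At hop: go left to tulip.
      tulip is a leaf — visit tulip.
    At hop: no right child.
    Visit hop.
  At poppy: go right to rye.
    At rye: go left to iris.
      At iris: go left to fir.
        fir is a leaf — visit fir.
      At iris: go right to yew.
        yew is a leaf — visit yew.
      Visit iris.
    At rye: no right child.
    Visit rye.
  Visit poppy.
At rose: go right to plum.
  At plum: go left to pear.
    At pear: go left to ash.
      At ash: go left to reed.
        reed is a leaf — visit reed.
      At ash: go right to mint.
        At mint: go left to kale.
          kale is a leaf — visit kale.
        At mint: no right child.
        Visit mint.
      Visit ash.
    At pear: no right child.
    Visit pear.
  At plum: go right to fern.
    At fern: go left to moss.
      moss is a leaf — visit moss.
    At fern: no right child.
    Visit fern.
  Visit plum.
Visit rose.
Full post-order sequence: tulip, hop, fir, yew, iris, rye, poppy, reed, kale, mint, ash, pear, moss, fern, plum, rose.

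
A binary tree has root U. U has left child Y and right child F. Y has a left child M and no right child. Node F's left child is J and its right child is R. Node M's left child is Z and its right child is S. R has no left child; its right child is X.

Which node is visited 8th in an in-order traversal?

In-order visits the left subtree, then the node, then the right subtree.
At U: go left to Y.
  At Y: go left to M.
    At M: go left to Z.
      Z is a leaf — visit Z.
    Visit M.
    At M: go right to S.
      S is a leaf — visit S.
  Visit Y.
  At Y: no right child.
Visit U.
At U: go right to F.
  At F: go left to J.
    J is a leaf — visit J.
  Visit F.
  At F: go right to R.
    At R: no left child.
    Visit R.
    At R: go right to X.
      X is a leaf — visit X.
Full in-order sequence: Z, M, S, Y, U, J, F, R, X.

R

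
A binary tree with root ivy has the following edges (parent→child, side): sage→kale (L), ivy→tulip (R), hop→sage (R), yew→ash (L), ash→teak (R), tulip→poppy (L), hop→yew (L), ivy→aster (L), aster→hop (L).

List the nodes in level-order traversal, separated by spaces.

Level-order visits nodes level by level from the root, left to right within each level.
Level 0: ivy
Level 1: aster, tulip
Level 2: hop, poppy
Level 3: yew, sage
Level 4: ash, kale
Level 5: teak

ivy aster tulip hop poppy yew sage ash kale teak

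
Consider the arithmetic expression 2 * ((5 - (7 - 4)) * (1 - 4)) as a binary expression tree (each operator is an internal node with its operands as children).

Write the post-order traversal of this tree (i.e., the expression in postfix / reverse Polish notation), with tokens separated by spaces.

Post-order on an expression tree gives postfix notation: for each operator, emit left operand, right operand, then the operator.

2 5 7 4 - - 1 4 - * *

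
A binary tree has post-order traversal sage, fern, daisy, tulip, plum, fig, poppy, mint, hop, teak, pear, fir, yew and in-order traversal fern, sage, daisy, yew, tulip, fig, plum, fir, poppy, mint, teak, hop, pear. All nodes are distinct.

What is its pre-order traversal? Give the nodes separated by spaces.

The last element of post-order is the root; it splits in-order into left and right subtrees.
Root yew: left subtree has 3 nodes {fern, sage, daisy}, right has 9 {tulip, fig, plum, fir, poppy, mint, teak, hop, pear}.
  Root daisy: left subtree has 2 nodes {fern, sage}, right has 0 { }.
    Root fern: left subtree has 0 nodes { }, right has 1 {sage}.
  Root fir: left subtree has 3 nodes {tulip, fig, plum}, right has 5 {poppy, mint, teak, hop, pear}.
    Root fig: left subtree has 1 node {tulip}, right has 1 {plum}.
    Root pear: left subtree has 4 nodes {poppy, mint, teak, hop}, right has 0 { }.
      Root teak: left subtree has 2 nodes {poppy, mint}, right has 1 {hop}.
        Root mint: left subtree has 1 node {poppy}, right has 0 { }.

yew daisy fern sage fir fig tulip plum pear teak mint poppy hop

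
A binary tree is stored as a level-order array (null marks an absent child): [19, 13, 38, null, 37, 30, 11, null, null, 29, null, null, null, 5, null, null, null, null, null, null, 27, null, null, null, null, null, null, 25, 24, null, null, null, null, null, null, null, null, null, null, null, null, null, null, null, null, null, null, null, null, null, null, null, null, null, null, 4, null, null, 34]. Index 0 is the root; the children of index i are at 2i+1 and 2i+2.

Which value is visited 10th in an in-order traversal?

In-order visits the left subtree, then the node, then the right subtree.
At 19: go left to 13.
  At 13: no left child.
  Visit 13.
  At 13: go right to 37.
    At 37: go left to 29.
      At 29: no left child.
      Visit 29.
      At 29: go right to 27.
        27 is a leaf — visit 27.
    Visit 37.
    At 37: no right child.
Visit 19.
At 19: go right to 38.
  At 38: go left to 30.
    30 is a leaf — visit 30.
  Visit 38.
  At 38: go right to 11.
    At 11: go left to 5.
      At 5: go left to 25.
        At 25: go left to 4.
          4 is a leaf — visit 4.
        Visit 25.
        At 25: no right child.
      Visit 5.
      At 5: go right to 24.
        At 24: no left child.
        Visit 24.
        At 24: go right to 34.
          34 is a leaf — visit 34.
    Visit 11.
    At 11: no right child.
Full in-order sequence: 13, 29, 27, 37, 19, 30, 38, 4, 25, 5, 24, 34, 11.

5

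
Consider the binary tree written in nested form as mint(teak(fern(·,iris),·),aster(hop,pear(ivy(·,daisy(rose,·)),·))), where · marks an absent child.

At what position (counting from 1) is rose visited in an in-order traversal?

8

In-order visits the left subtree, then the node, then the right subtree.
At mint: go left to teak.
  At teak: go left to fern.
    At fern: no left child.
    Visit fern.
    At fern: go right to iris.
      iris is a leaf — visit iris.
  Visit teak.
  At teak: no right child.
Visit mint.
At mint: go right to aster.
  At aster: go left to hop.
    hop is a leaf — visit hop.
  Visit aster.
  At aster: go right to pear.
    At pear: go left to ivy.
      At ivy: no left child.
      Visit ivy.
      At ivy: go right to daisy.
        At daisy: go left to rose.
          rose is a leaf — visit rose.
        Visit daisy.
        At daisy: no right child.
    Visit pear.
    At pear: no right child.
Full in-order sequence: fern, iris, teak, mint, hop, aster, ivy, rose, daisy, pear.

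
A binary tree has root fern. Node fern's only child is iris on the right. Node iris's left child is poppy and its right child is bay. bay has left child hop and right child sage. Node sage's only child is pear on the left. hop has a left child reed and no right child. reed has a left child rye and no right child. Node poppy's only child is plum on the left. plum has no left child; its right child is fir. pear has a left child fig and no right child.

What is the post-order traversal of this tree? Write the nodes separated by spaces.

fir plum poppy rye reed hop fig pear sage bay iris fern

Post-order visits the left subtree, then the right subtree, then the node.
At fern: no left child.
At fern: go right to iris.
  At iris: go left to poppy.
    At poppy: go left to plum.
      At plum: no left child.
      At plum: go right to fir.
        fir is a leaf — visit fir.
      Visit plum.
    At poppy: no right child.
    Visit poppy.
  At iris: go right to bay.
    At bay: go left to hop.
      At hop: go left to reed.
        At reed: go left to rye.
          rye is a leaf — visit rye.
        At reed: no right child.
        Visit reed.
      At hop: no right child.
      Visit hop.
    At bay: go right to sage.
      At sage: go left to pear.
        At pear: go left to fig.
          fig is a leaf — visit fig.
        At pear: no right child.
        Visit pear.
      At sage: no right child.
      Visit sage.
    Visit bay.
  Visit iris.
Visit fern.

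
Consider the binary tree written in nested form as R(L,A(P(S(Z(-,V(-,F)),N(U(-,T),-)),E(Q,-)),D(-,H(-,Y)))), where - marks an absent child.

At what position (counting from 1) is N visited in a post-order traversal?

7

Post-order visits the left subtree, then the right subtree, then the node.
At R: go left to L.
  L is a leaf — visit L.
At R: go right to A.
  At A: go left to P.
    At P: go left to S.
      At S: go left to Z.
        At Z: no left child.
        At Z: go right to V.
          At V: no left child.
          At V: go right to F.
            F is a leaf — visit F.
          Visit V.
        Visit Z.
      At S: go right to N.
        At N: go left to U.
          At U: no left child.
          At U: go right to T.
            T is a leaf — visit T.
          Visit U.
        At N: no right child.
        Visit N.
      Visit S.
    At P: go right to E.
      At E: go left to Q.
        Q is a leaf — visit Q.
      At E: no right child.
      Visit E.
    Visit P.
  At A: go right to D.
    At D: no left child.
    At D: go right to H.
      At H: no left child.
      At H: go right to Y.
        Y is a leaf — visit Y.
      Visit H.
    Visit D.
  Visit A.
Visit R.
Full post-order sequence: L, F, V, Z, T, U, N, S, Q, E, P, Y, H, D, A, R.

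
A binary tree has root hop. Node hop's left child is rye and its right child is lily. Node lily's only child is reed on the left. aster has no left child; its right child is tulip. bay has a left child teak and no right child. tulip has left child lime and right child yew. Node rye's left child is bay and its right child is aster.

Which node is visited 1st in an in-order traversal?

In-order visits the left subtree, then the node, then the right subtree.
At hop: go left to rye.
  At rye: go left to bay.
    At bay: go left to teak.
      teak is a leaf — visit teak.
    Visit bay.
    At bay: no right child.
  Visit rye.
  At rye: go right to aster.
    At aster: no left child.
    Visit aster.
    At aster: go right to tulip.
      At tulip: go left to lime.
        lime is a leaf — visit lime.
      Visit tulip.
      At tulip: go right to yew.
        yew is a leaf — visit yew.
Visit hop.
At hop: go right to lily.
  At lily: go left to reed.
    reed is a leaf — visit reed.
  Visit lily.
  At lily: no right child.
Full in-order sequence: teak, bay, rye, aster, lime, tulip, yew, hop, reed, lily.

teak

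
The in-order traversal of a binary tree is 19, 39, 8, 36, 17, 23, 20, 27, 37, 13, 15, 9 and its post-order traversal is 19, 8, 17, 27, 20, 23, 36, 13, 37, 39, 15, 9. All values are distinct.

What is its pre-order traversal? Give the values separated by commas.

The last element of post-order is the root; it splits in-order into left and right subtrees.
Root 9: left subtree has 11 nodes {19, 39, 8, 36, 17, 23, 20, 27, 37, 13, 15}, right has 0 { }.
  Root 15: left subtree has 10 nodes {19, 39, 8, 36, 17, 23, 20, 27, 37, 13}, right has 0 { }.
    Root 39: left subtree has 1 node {19}, right has 8 {8, 36, 17, 23, 20, 27, 37, 13}.
      Root 37: left subtree has 6 nodes {8, 36, 17, 23, 20, 27}, right has 1 {13}.
        Root 36: left subtree has 1 node {8}, right has 4 {17, 23, 20, 27}.
          Root 23: left subtree has 1 node {17}, right has 2 {20, 27}.
            Root 20: left subtree has 0 nodes { }, right has 1 {27}.

9, 15, 39, 19, 37, 36, 8, 23, 17, 20, 27, 13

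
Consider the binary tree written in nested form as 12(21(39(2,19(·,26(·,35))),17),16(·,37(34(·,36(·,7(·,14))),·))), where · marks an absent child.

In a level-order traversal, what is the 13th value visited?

Level-order visits nodes level by level from the root, left to right within each level.
Level 0: 12
Level 1: 21, 16
Level 2: 39, 17, 37
Level 3: 2, 19, 34
Level 4: 26, 36
Level 5: 35, 7
Level 6: 14
Full level-order sequence: 12, 21, 16, 39, 17, 37, 2, 19, 34, 26, 36, 35, 7, 14.

7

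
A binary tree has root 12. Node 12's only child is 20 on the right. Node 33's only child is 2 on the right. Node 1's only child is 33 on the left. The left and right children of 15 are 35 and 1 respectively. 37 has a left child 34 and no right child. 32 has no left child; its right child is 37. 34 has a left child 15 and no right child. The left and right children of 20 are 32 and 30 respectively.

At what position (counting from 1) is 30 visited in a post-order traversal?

9

Post-order visits the left subtree, then the right subtree, then the node.
At 12: no left child.
At 12: go right to 20.
  At 20: go left to 32.
    At 32: no left child.
    At 32: go right to 37.
      At 37: go left to 34.
        At 34: go left to 15.
          At 15: go left to 35.
            35 is a leaf — visit 35.
          At 15: go right to 1.
            At 1: go left to 33.
              At 33: no left child.
              At 33: go right to 2.
                2 is a leaf — visit 2.
              Visit 33.
            At 1: no right child.
            Visit 1.
          Visit 15.
        At 34: no right child.
        Visit 34.
      At 37: no right child.
      Visit 37.
    Visit 32.
  At 20: go right to 30.
    30 is a leaf — visit 30.
  Visit 20.
Visit 12.
Full post-order sequence: 35, 2, 33, 1, 15, 34, 37, 32, 30, 20, 12.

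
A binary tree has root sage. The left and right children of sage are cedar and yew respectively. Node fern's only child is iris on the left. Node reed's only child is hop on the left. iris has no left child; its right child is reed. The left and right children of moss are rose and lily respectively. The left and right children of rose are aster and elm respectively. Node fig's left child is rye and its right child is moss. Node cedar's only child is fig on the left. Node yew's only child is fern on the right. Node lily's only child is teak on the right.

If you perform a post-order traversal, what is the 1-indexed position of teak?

Post-order visits the left subtree, then the right subtree, then the node.
At sage: go left to cedar.
  At cedar: go left to fig.
    At fig: go left to rye.
      rye is a leaf — visit rye.
    At fig: go right to moss.
      At moss: go left to rose.
        At rose: go left to aster.
          aster is a leaf — visit aster.
        At rose: go right to elm.
          elm is a leaf — visit elm.
        Visit rose.
      At moss: go right to lily.
        At lily: no left child.
        At lily: go right to teak.
          teak is a leaf — visit teak.
        Visit lily.
      Visit moss.
    Visit fig.
  At cedar: no right child.
  Visit cedar.
At sage: go right to yew.
  At yew: no left child.
  At yew: go right to fern.
    At fern: go left to iris.
      At iris: no left child.
      At iris: go right to reed.
        At reed: go left to hop.
          hop is a leaf — visit hop.
        At reed: no right child.
        Visit reed.
      Visit iris.
    At fern: no right child.
    Visit fern.
  Visit yew.
Visit sage.
Full post-order sequence: rye, aster, elm, rose, teak, lily, moss, fig, cedar, hop, reed, iris, fern, yew, sage.

5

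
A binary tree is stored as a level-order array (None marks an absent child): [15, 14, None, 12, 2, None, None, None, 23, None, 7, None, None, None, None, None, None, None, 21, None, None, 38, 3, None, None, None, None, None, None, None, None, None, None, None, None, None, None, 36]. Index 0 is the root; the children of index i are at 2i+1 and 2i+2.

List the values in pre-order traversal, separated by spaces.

15 14 12 23 21 36 2 7 38 3

Pre-order visits the node, then its left subtree, then its right subtree.
Visit 15.
At 15: go left to 14.
  Visit 14.
  At 14: go left to 12.
    Visit 12.
    At 12: no left child.
    At 12: go right to 23.
      Visit 23.
      At 23: no left child.
      At 23: go right to 21.
        Visit 21.
        At 21: go left to 36.
          36 is a leaf — visit 36.
        At 21: no right child.
  At 14: go right to 2.
    Visit 2.
    At 2: no left child.
    At 2: go right to 7.
      Visit 7.
      At 7: go left to 38.
        38 is a leaf — visit 38.
      At 7: go right to 3.
        3 is a leaf — visit 3.
At 15: no right child.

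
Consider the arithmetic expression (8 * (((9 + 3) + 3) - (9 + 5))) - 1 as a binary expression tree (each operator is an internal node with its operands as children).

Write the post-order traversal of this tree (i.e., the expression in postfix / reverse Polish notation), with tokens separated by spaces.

8 9 3 + 3 + 9 5 + - * 1 -

Post-order on an expression tree gives postfix notation: for each operator, emit left operand, right operand, then the operator.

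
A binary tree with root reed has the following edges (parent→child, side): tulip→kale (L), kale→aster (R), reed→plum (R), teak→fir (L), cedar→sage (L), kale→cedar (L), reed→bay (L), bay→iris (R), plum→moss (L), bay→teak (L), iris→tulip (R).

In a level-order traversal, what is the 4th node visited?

teak

Level-order visits nodes level by level from the root, left to right within each level.
Level 0: reed
Level 1: bay, plum
Level 2: teak, iris, moss
Level 3: fir, tulip
Level 4: kale
Level 5: cedar, aster
Level 6: sage
Full level-order sequence: reed, bay, plum, teak, iris, moss, fir, tulip, kale, cedar, aster, sage.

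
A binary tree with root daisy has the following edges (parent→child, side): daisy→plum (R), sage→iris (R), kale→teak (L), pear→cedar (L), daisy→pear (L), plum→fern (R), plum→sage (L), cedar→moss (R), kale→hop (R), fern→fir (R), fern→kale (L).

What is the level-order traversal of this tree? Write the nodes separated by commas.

daisy, pear, plum, cedar, sage, fern, moss, iris, kale, fir, teak, hop

Level-order visits nodes level by level from the root, left to right within each level.
Level 0: daisy
Level 1: pear, plum
Level 2: cedar, sage, fern
Level 3: moss, iris, kale, fir
Level 4: teak, hop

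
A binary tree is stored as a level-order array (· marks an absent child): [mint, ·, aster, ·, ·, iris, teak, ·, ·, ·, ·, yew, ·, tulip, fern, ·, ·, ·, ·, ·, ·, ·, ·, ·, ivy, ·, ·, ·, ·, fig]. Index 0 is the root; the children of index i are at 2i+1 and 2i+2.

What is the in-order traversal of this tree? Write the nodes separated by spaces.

In-order visits the left subtree, then the node, then the right subtree.
At mint: no left child.
Visit mint.
At mint: go right to aster.
  At aster: go left to iris.
    At iris: go left to yew.
      At yew: no left child.
      Visit yew.
      At yew: go right to ivy.
        ivy is a leaf — visit ivy.
    Visit iris.
    At iris: no right child.
  Visit aster.
  At aster: go right to teak.
    At teak: go left to tulip.
      tulip is a leaf — visit tulip.
    Visit teak.
    At teak: go right to fern.
      At fern: go left to fig.
        fig is a leaf — visit fig.
      Visit fern.
      At fern: no right child.

mint yew ivy iris aster tulip teak fig fern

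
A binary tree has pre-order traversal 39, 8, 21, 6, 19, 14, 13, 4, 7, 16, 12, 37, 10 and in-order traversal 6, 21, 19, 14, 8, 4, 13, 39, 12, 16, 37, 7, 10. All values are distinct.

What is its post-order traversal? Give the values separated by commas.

The first element of pre-order is the root; it splits in-order into left and right subtrees.
Root 39: left subtree has 7 nodes {6, 21, 19, 14, 8, 4, 13}, right has 5 {12, 16, 37, 7, 10}.
  Root 8: left subtree has 4 nodes {6, 21, 19, 14}, right has 2 {4, 13}.
    Root 21: left subtree has 1 node {6}, right has 2 {19, 14}.
      Root 19: left subtree has 0 nodes { }, right has 1 {14}.
    Root 13: left subtree has 1 node {4}, right has 0 { }.
  Root 7: left subtree has 3 nodes {12, 16, 37}, right has 1 {10}.
    Root 16: left subtree has 1 node {12}, right has 1 {37}.

6, 14, 19, 21, 4, 13, 8, 12, 37, 16, 10, 7, 39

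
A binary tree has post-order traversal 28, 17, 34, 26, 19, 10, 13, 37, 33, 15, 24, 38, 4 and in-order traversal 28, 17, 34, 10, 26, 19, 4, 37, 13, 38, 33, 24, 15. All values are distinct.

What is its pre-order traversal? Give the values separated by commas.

The last element of post-order is the root; it splits in-order into left and right subtrees.
Root 4: left subtree has 6 nodes {28, 17, 34, 10, 26, 19}, right has 6 {37, 13, 38, 33, 24, 15}.
  Root 10: left subtree has 3 nodes {28, 17, 34}, right has 2 {26, 19}.
    Root 34: left subtree has 2 nodes {28, 17}, right has 0 { }.
      Root 17: left subtree has 1 node {28}, right has 0 { }.
    Root 19: left subtree has 1 node {26}, right has 0 { }.
  Root 38: left subtree has 2 nodes {37, 13}, right has 3 {33, 24, 15}.
    Root 37: left subtree has 0 nodes { }, right has 1 {13}.
    Root 24: left subtree has 1 node {33}, right has 1 {15}.

4, 10, 34, 17, 28, 19, 26, 38, 37, 13, 24, 33, 15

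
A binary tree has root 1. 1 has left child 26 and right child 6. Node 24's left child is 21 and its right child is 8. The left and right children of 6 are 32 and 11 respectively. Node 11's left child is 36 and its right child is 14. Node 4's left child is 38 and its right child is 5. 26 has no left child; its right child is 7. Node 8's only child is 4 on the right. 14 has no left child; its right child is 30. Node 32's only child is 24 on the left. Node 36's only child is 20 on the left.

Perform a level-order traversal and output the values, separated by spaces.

Level-order visits nodes level by level from the root, left to right within each level.
Level 0: 1
Level 1: 26, 6
Level 2: 7, 32, 11
Level 3: 24, 36, 14
Level 4: 21, 8, 20, 30
Level 5: 4
Level 6: 38, 5

1 26 6 7 32 11 24 36 14 21 8 20 30 4 38 5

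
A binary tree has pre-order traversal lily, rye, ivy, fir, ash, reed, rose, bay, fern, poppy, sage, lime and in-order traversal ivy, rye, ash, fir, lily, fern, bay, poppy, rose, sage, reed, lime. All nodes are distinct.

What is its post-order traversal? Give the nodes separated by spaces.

ivy ash fir rye fern poppy bay sage rose lime reed lily

The first element of pre-order is the root; it splits in-order into left and right subtrees.
Root lily: left subtree has 4 nodes {ivy, rye, ash, fir}, right has 7 {fern, bay, poppy, rose, sage, reed, lime}.
  Root rye: left subtree has 1 node {ivy}, right has 2 {ash, fir}.
    Root fir: left subtree has 1 node {ash}, right has 0 { }.
  Root reed: left subtree has 5 nodes {fern, bay, poppy, rose, sage}, right has 1 {lime}.
    Root rose: left subtree has 3 nodes {fern, bay, poppy}, right has 1 {sage}.
      Root bay: left subtree has 1 node {fern}, right has 1 {poppy}.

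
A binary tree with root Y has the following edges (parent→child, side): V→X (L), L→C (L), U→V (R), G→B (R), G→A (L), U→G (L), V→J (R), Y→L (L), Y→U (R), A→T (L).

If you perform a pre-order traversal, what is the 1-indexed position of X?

10

Pre-order visits the node, then its left subtree, then its right subtree.
Visit Y.
At Y: go left to L.
  Visit L.
  At L: go left to C.
    C is a leaf — visit C.
  At L: no right child.
At Y: go right to U.
  Visit U.
  At U: go left to G.
    Visit G.
    At G: go left to A.
      Visit A.
      At A: go left to T.
        T is a leaf — visit T.
      At A: no right child.
    At G: go right to B.
      B is a leaf — visit B.
  At U: go right to V.
    Visit V.
    At V: go left to X.
      X is a leaf — visit X.
    At V: go right to J.
      J is a leaf — visit J.
Full pre-order sequence: Y, L, C, U, G, A, T, B, V, X, J.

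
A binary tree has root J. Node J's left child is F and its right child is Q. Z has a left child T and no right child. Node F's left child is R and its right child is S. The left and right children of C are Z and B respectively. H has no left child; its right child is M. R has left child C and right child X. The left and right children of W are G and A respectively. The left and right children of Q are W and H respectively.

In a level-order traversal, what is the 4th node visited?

Level-order visits nodes level by level from the root, left to right within each level.
Level 0: J
Level 1: F, Q
Level 2: R, S, W, H
Level 3: C, X, G, A, M
Level 4: Z, B
Level 5: T
Full level-order sequence: J, F, Q, R, S, W, H, C, X, G, A, M, Z, B, T.

R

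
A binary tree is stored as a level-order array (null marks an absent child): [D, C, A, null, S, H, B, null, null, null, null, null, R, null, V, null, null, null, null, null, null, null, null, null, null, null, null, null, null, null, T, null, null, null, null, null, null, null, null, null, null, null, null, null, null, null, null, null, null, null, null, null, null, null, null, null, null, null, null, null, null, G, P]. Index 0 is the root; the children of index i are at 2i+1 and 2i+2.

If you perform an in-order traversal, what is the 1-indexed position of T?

10

In-order visits the left subtree, then the node, then the right subtree.
At D: go left to C.
  At C: no left child.
  Visit C.
  At C: go right to S.
    S is a leaf — visit S.
Visit D.
At D: go right to A.
  At A: go left to H.
    At H: no left child.
    Visit H.
    At H: go right to R.
      R is a leaf — visit R.
  Visit A.
  At A: go right to B.
    At B: no left child.
    Visit B.
    At B: go right to V.
      At V: no left child.
      Visit V.
      At V: go right to T.
        At T: go left to G.
          G is a leaf — visit G.
        Visit T.
        At T: go right to P.
          P is a leaf — visit P.
Full in-order sequence: C, S, D, H, R, A, B, V, G, T, P.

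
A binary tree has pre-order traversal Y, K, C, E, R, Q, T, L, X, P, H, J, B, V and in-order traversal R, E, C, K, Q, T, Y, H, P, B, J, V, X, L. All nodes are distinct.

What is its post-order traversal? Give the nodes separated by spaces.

R E C T Q K H B V J P X L Y

The first element of pre-order is the root; it splits in-order into left and right subtrees.
Root Y: left subtree has 6 nodes {R, E, C, K, Q, T}, right has 7 {H, P, B, J, V, X, L}.
  Root K: left subtree has 3 nodes {R, E, C}, right has 2 {Q, T}.
    Root C: left subtree has 2 nodes {R, E}, right has 0 { }.
      Root E: left subtree has 1 node {R}, right has 0 { }.
    Root Q: left subtree has 0 nodes { }, right has 1 {T}.
  Root L: left subtree has 6 nodes {H, P, B, J, V, X}, right has 0 { }.
    Root X: left subtree has 5 nodes {H, P, B, J, V}, right has 0 { }.
      Root P: left subtree has 1 node {H}, right has 3 {B, J, V}.
        Root J: left subtree has 1 node {B}, right has 1 {V}.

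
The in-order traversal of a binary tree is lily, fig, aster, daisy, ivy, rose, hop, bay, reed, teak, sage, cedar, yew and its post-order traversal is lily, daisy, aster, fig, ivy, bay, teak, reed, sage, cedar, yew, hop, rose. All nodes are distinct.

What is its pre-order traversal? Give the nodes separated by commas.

The last element of post-order is the root; it splits in-order into left and right subtrees.
Root rose: left subtree has 5 nodes {lily, fig, aster, daisy, ivy}, right has 7 {hop, bay, reed, teak, sage, cedar, yew}.
  Root ivy: left subtree has 4 nodes {lily, fig, aster, daisy}, right has 0 { }.
    Root fig: left subtree has 1 node {lily}, right has 2 {aster, daisy}.
      Root aster: left subtree has 0 nodes { }, right has 1 {daisy}.
  Root hop: left subtree has 0 nodes { }, right has 6 {bay, reed, teak, sage, cedar, yew}.
    Root yew: left subtree has 5 nodes {bay, reed, teak, sage, cedar}, right has 0 { }.
      Root cedar: left subtree has 4 nodes {bay, reed, teak, sage}, right has 0 { }.
        Root sage: left subtree has 3 nodes {bay, reed, teak}, right has 0 { }.
          Root reed: left subtree has 1 node {bay}, right has 1 {teak}.

rose, ivy, fig, lily, aster, daisy, hop, yew, cedar, sage, reed, bay, teak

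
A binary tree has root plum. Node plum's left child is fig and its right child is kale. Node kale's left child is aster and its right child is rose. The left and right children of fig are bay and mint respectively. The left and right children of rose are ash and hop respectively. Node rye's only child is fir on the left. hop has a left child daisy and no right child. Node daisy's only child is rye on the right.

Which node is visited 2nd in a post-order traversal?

Post-order visits the left subtree, then the right subtree, then the node.
At plum: go left to fig.
  At fig: go left to bay.
    bay is a leaf — visit bay.
  At fig: go right to mint.
    mint is a leaf — visit mint.
  Visit fig.
At plum: go right to kale.
  At kale: go left to aster.
    aster is a leaf — visit aster.
  At kale: go right to rose.
    At rose: go left to ash.
      ash is a leaf — visit ash.
    At rose: go right to hop.
      At hop: go left to daisy.
        At daisy: no left child.
        At daisy: go right to rye.
          At rye: go left to fir.
            fir is a leaf — visit fir.
          At rye: no right child.
          Visit rye.
        Visit daisy.
      At hop: no right child.
      Visit hop.
    Visit rose.
  Visit kale.
Visit plum.
Full post-order sequence: bay, mint, fig, aster, ash, fir, rye, daisy, hop, rose, kale, plum.

mint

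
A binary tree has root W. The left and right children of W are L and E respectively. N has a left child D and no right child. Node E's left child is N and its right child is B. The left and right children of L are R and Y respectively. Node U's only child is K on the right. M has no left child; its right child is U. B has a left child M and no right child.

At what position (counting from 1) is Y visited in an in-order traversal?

In-order visits the left subtree, then the node, then the right subtree.
At W: go left to L.
  At L: go left to R.
    R is a leaf — visit R.
  Visit L.
  At L: go right to Y.
    Y is a leaf — visit Y.
Visit W.
At W: go right to E.
  At E: go left to N.
    At N: go left to D.
      D is a leaf — visit D.
    Visit N.
    At N: no right child.
  Visit E.
  At E: go right to B.
    At B: go left to M.
      At M: no left child.
      Visit M.
      At M: go right to U.
        At U: no left child.
        Visit U.
        At U: go right to K.
          K is a leaf — visit K.
    Visit B.
    At B: no right child.
Full in-order sequence: R, L, Y, W, D, N, E, M, U, K, B.

3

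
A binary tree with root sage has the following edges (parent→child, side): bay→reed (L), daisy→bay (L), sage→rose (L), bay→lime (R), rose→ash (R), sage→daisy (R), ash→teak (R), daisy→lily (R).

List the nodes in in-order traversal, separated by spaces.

rose ash teak sage reed bay lime daisy lily

In-order visits the left subtree, then the node, then the right subtree.
At sage: go left to rose.
  At rose: no left child.
  Visit rose.
  At rose: go right to ash.
    At ash: no left child.
    Visit ash.
    At ash: go right to teak.
      teak is a leaf — visit teak.
Visit sage.
At sage: go right to daisy.
  At daisy: go left to bay.
    At bay: go left to reed.
      reed is a leaf — visit reed.
    Visit bay.
    At bay: go right to lime.
      lime is a leaf — visit lime.
  Visit daisy.
  At daisy: go right to lily.
    lily is a leaf — visit lily.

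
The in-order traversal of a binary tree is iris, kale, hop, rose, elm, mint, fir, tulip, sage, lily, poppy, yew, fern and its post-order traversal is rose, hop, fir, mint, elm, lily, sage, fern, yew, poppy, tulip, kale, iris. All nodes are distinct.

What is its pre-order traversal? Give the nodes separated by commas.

The last element of post-order is the root; it splits in-order into left and right subtrees.
Root iris: left subtree has 0 nodes { }, right has 12 {kale, hop, rose, elm, mint, fir, tulip, sage, lily, poppy, yew, fern}.
  Root kale: left subtree has 0 nodes { }, right has 11 {hop, rose, elm, mint, fir, tulip, sage, lily, poppy, yew, fern}.
    Root tulip: left subtree has 5 nodes {hop, rose, elm, mint, fir}, right has 5 {sage, lily, poppy, yew, fern}.
      Root elm: left subtree has 2 nodes {hop, rose}, right has 2 {mint, fir}.
        Root hop: left subtree has 0 nodes { }, right has 1 {rose}.
        Root mint: left subtree has 0 nodes { }, right has 1 {fir}.
      Root poppy: left subtree has 2 nodes {sage, lily}, right has 2 {yew, fern}.
        Root sage: left subtree has 0 nodes { }, right has 1 {lily}.
        Root yew: left subtree has 0 nodes { }, right has 1 {fern}.

iris, kale, tulip, elm, hop, rose, mint, fir, poppy, sage, lily, yew, fern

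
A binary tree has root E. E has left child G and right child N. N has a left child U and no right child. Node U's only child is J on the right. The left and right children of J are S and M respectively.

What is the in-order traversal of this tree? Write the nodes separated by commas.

G, E, U, S, J, M, N

In-order visits the left subtree, then the node, then the right subtree.
At E: go left to G.
  G is a leaf — visit G.
Visit E.
At E: go right to N.
  At N: go left to U.
    At U: no left child.
    Visit U.
    At U: go right to J.
      At J: go left to S.
        S is a leaf — visit S.
      Visit J.
      At J: go right to M.
        M is a leaf — visit M.
  Visit N.
  At N: no right child.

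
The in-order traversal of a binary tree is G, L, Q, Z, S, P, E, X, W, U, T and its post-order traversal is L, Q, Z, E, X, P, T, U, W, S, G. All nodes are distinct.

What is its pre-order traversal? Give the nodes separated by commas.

G, S, Z, Q, L, W, P, X, E, U, T

The last element of post-order is the root; it splits in-order into left and right subtrees.
Root G: left subtree has 0 nodes { }, right has 10 {L, Q, Z, S, P, E, X, W, U, T}.
  Root S: left subtree has 3 nodes {L, Q, Z}, right has 6 {P, E, X, W, U, T}.
    Root Z: left subtree has 2 nodes {L, Q}, right has 0 { }.
      Root Q: left subtree has 1 node {L}, right has 0 { }.
    Root W: left subtree has 3 nodes {P, E, X}, right has 2 {U, T}.
      Root P: left subtree has 0 nodes { }, right has 2 {E, X}.
        Root X: left subtree has 1 node {E}, right has 0 { }.
      Root U: left subtree has 0 nodes { }, right has 1 {T}.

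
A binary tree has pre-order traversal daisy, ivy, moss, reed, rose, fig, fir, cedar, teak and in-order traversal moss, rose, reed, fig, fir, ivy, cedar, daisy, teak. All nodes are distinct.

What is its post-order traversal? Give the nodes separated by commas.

rose, fir, fig, reed, moss, cedar, ivy, teak, daisy

The first element of pre-order is the root; it splits in-order into left and right subtrees.
Root daisy: left subtree has 7 nodes {moss, rose, reed, fig, fir, ivy, cedar}, right has 1 {teak}.
  Root ivy: left subtree has 5 nodes {moss, rose, reed, fig, fir}, right has 1 {cedar}.
    Root moss: left subtree has 0 nodes { }, right has 4 {rose, reed, fig, fir}.
      Root reed: left subtree has 1 node {rose}, right has 2 {fig, fir}.
        Root fig: left subtree has 0 nodes { }, right has 1 {fir}.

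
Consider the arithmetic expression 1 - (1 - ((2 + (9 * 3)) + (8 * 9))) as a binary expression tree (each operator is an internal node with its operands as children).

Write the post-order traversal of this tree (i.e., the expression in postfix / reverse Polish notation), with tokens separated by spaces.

Post-order on an expression tree gives postfix notation: for each operator, emit left operand, right operand, then the operator.

1 1 2 9 3 * + 8 9 * + - -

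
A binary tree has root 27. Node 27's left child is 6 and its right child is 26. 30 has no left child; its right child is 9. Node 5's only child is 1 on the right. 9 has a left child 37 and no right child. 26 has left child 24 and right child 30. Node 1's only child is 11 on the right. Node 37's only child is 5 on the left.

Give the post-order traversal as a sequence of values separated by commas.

6, 24, 11, 1, 5, 37, 9, 30, 26, 27

Post-order visits the left subtree, then the right subtree, then the node.
At 27: go left to 6.
  6 is a leaf — visit 6.
At 27: go right to 26.
  At 26: go left to 24.
    24 is a leaf — visit 24.
  At 26: go right to 30.
    At 30: no left child.
    At 30: go right to 9.
      At 9: go left to 37.
        At 37: go left to 5.
          At 5: no left child.
          At 5: go right to 1.
            At 1: no left child.
            At 1: go right to 11.
              11 is a leaf — visit 11.
            Visit 1.
          Visit 5.
        At 37: no right child.
        Visit 37.
      At 9: no right child.
      Visit 9.
    Visit 30.
  Visit 26.
Visit 27.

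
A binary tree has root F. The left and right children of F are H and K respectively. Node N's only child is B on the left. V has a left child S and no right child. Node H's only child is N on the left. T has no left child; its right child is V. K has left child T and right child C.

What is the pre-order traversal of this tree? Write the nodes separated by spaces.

F H N B K T V S C

Pre-order visits the node, then its left subtree, then its right subtree.
Visit F.
At F: go left to H.
  Visit H.
  At H: go left to N.
    Visit N.
    At N: go left to B.
      B is a leaf — visit B.
    At N: no right child.
  At H: no right child.
At F: go right to K.
  Visit K.
  At K: go left to T.
    Visit T.
    At T: no left child.
    At T: go right to V.
      Visit V.
      At V: go left to S.
        S is a leaf — visit S.
      At V: no right child.
  At K: go right to C.
    C is a leaf — visit C.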